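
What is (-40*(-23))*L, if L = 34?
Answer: 31280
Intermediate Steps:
(-40*(-23))*L = -40*(-23)*34 = 920*34 = 31280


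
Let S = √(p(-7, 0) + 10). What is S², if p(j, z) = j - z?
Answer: 3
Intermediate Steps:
S = √3 (S = √((-7 - 1*0) + 10) = √((-7 + 0) + 10) = √(-7 + 10) = √3 ≈ 1.7320)
S² = (√3)² = 3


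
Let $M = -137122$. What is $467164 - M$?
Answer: $604286$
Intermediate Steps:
$467164 - M = 467164 - -137122 = 467164 + 137122 = 604286$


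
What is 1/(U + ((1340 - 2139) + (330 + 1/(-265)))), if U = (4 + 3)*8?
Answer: -265/109446 ≈ -0.0024213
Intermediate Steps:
U = 56 (U = 7*8 = 56)
1/(U + ((1340 - 2139) + (330 + 1/(-265)))) = 1/(56 + ((1340 - 2139) + (330 + 1/(-265)))) = 1/(56 + (-799 + (330 - 1/265))) = 1/(56 + (-799 + 87449/265)) = 1/(56 - 124286/265) = 1/(-109446/265) = -265/109446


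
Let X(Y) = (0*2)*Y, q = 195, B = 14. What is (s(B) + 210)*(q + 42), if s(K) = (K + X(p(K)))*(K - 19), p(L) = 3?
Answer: 33180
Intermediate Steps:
X(Y) = 0 (X(Y) = 0*Y = 0)
s(K) = K*(-19 + K) (s(K) = (K + 0)*(K - 19) = K*(-19 + K))
(s(B) + 210)*(q + 42) = (14*(-19 + 14) + 210)*(195 + 42) = (14*(-5) + 210)*237 = (-70 + 210)*237 = 140*237 = 33180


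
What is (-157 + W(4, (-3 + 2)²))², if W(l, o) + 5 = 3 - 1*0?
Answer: 25281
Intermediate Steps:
W(l, o) = -2 (W(l, o) = -5 + (3 - 1*0) = -5 + (3 + 0) = -5 + 3 = -2)
(-157 + W(4, (-3 + 2)²))² = (-157 - 2)² = (-159)² = 25281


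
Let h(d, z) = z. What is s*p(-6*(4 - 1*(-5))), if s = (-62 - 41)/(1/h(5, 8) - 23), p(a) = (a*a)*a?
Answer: -43250112/61 ≈ -7.0902e+5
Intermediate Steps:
p(a) = a**3 (p(a) = a**2*a = a**3)
s = 824/183 (s = (-62 - 41)/(1/8 - 23) = -103/(1/8 - 23) = -103/(-183/8) = -103*(-8/183) = 824/183 ≈ 4.5027)
s*p(-6*(4 - 1*(-5))) = 824*(-6*(4 - 1*(-5)))**3/183 = 824*(-6*(4 + 5))**3/183 = 824*(-6*9)**3/183 = (824/183)*(-54)**3 = (824/183)*(-157464) = -43250112/61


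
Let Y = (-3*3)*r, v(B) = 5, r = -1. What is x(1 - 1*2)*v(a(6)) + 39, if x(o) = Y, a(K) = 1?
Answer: 84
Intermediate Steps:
Y = 9 (Y = -3*3*(-1) = -9*(-1) = 9)
x(o) = 9
x(1 - 1*2)*v(a(6)) + 39 = 9*5 + 39 = 45 + 39 = 84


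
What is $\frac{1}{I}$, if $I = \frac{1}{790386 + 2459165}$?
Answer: $3249551$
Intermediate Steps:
$I = \frac{1}{3249551} \approx 3.0773 \cdot 10^{-7}$
$\frac{1}{I} = \frac{1}{\frac{1}{3249551}} = 3249551$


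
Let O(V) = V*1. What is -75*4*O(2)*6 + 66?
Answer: -3534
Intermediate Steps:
O(V) = V
-75*4*O(2)*6 + 66 = -75*4*2*6 + 66 = -600*6 + 66 = -75*48 + 66 = -3600 + 66 = -3534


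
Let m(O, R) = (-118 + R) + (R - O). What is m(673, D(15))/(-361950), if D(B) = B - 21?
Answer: 803/361950 ≈ 0.0022185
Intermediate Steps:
D(B) = -21 + B
m(O, R) = -118 - O + 2*R
m(673, D(15))/(-361950) = (-118 - 1*673 + 2*(-21 + 15))/(-361950) = (-118 - 673 + 2*(-6))*(-1/361950) = (-118 - 673 - 12)*(-1/361950) = -803*(-1/361950) = 803/361950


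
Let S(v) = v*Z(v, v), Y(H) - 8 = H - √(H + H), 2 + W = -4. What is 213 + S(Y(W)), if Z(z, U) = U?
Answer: 205 - 8*I*√3 ≈ 205.0 - 13.856*I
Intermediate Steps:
W = -6 (W = -2 - 4 = -6)
Y(H) = 8 + H - √2*√H (Y(H) = 8 + (H - √(H + H)) = 8 + (H - √(2*H)) = 8 + (H - √2*√H) = 8 + H - √2*√H)
S(v) = v² (S(v) = v*v = v²)
213 + S(Y(W)) = 213 + (8 - 6 - √2*√(-6))² = 213 + (8 - 6 - √2*I*√6)² = 213 + (8 - 6 - 2*I*√3)² = 213 + (2 - 2*I*√3)²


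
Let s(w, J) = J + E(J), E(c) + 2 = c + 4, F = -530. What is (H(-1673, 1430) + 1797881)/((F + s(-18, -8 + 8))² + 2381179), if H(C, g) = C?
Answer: 1796208/2659963 ≈ 0.67528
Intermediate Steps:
E(c) = 2 + c (E(c) = -2 + (c + 4) = -2 + (4 + c) = 2 + c)
s(w, J) = 2 + 2*J (s(w, J) = J + (2 + J) = 2 + 2*J)
(H(-1673, 1430) + 1797881)/((F + s(-18, -8 + 8))² + 2381179) = (-1673 + 1797881)/((-530 + (2 + 2*(-8 + 8)))² + 2381179) = 1796208/((-530 + (2 + 2*0))² + 2381179) = 1796208/((-530 + (2 + 0))² + 2381179) = 1796208/((-530 + 2)² + 2381179) = 1796208/((-528)² + 2381179) = 1796208/(278784 + 2381179) = 1796208/2659963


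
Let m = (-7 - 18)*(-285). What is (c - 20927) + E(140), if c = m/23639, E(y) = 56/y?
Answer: -2473383862/118195 ≈ -20926.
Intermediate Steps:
m = 7125 (m = -25*(-285) = 7125)
c = 7125/23639 ≈ 0.30141
(c - 20927) + E(140) = (7125/23639 - 20927) + 56/140 = -494686228/23639 + 56*(1/140) = -494686228/23639 + ⅖ = -2473383862/118195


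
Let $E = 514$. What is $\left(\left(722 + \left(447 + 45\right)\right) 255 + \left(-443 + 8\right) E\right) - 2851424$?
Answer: $-2765444$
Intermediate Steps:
$\left(\left(722 + \left(447 + 45\right)\right) 255 + \left(-443 + 8\right) E\right) - 2851424 = \left(\left(722 + \left(447 + 45\right)\right) 255 + \left(-443 + 8\right) 514\right) - 2851424 = \left(\left(722 + 492\right) 255 - 223590\right) - 2851424 = \left(1214 \cdot 255 - 223590\right) - 2851424 = \left(309570 - 223590\right) - 2851424 = 85980 - 2851424 = -2765444$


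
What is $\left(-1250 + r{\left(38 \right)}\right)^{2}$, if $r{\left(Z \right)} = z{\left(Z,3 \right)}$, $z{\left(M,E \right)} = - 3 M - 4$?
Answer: $1871424$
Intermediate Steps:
$z{\left(M,E \right)} = -4 - 3 M$
$r{\left(Z \right)} = -4 - 3 Z$
$\left(-1250 + r{\left(38 \right)}\right)^{2} = \left(-1250 - 118\right)^{2} = \left(-1368\right)^{2} = 1871424$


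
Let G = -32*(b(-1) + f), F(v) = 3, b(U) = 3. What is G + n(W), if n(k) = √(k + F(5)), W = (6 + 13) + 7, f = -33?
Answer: 960 + √29 ≈ 965.38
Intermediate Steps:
W = 26 (W = 19 + 7 = 26)
G = 960 (G = -32*(3 - 33) = -32*(-30) = 960)
n(k) = √(3 + k) (n(k) = √(k + 3) = √(3 + k))
G + n(W) = 960 + √(3 + 26) = 960 + √29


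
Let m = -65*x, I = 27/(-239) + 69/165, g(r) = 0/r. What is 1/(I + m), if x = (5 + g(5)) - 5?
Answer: 13145/4012 ≈ 3.2764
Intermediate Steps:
g(r) = 0
x = 0 (x = (5 + 0) - 5 = 5 - 5 = 0)
I = 4012/13145 (I = 27*(-1/239) + 69*(1/165) = -27/239 + 23/55 = 4012/13145 ≈ 0.30521)
m = 0 (m = -65*0 = 0)
1/(I + m) = 1/(4012/13145 + 0) = 1/(4012/13145) = 13145/4012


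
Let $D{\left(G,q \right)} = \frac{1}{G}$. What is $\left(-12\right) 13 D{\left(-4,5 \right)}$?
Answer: $39$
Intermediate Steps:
$\left(-12\right) 13 D{\left(-4,5 \right)} = \frac{\left(-12\right) 13}{-4} = \left(-156\right) \left(- \frac{1}{4}\right) = 39$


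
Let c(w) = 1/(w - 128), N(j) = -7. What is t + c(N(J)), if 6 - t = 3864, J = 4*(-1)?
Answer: -520831/135 ≈ -3858.0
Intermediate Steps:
J = -4
t = -3858 (t = 6 - 1*3864 = 6 - 3864 = -3858)
c(w) = 1/(-128 + w)
t + c(N(J)) = -3858 + 1/(-128 - 7) = -3858 + 1/(-135) = -3858 - 1/135 = -520831/135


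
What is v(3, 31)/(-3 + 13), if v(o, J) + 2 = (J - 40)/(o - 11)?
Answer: -7/80 ≈ -0.087500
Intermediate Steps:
v(o, J) = -2 + (-40 + J)/(-11 + o) (v(o, J) = -2 + (J - 40)/(o - 11) = -2 + (-40 + J)/(-11 + o))
v(3, 31)/(-3 + 13) = ((-18 + 31 - 2*3)/(-11 + 3))/(-3 + 13) = ((-18 + 31 - 6)/(-8))/10 = (-⅛*7)/10 = (⅒)*(-7/8) = -7/80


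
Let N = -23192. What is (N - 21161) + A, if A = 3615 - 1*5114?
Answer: -45852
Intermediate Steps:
A = -1499 (A = 3615 - 5114 = -1499)
(N - 21161) + A = (-23192 - 21161) - 1499 = -44353 - 1499 = -45852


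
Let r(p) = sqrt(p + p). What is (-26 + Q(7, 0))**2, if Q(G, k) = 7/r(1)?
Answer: 1401/2 - 182*sqrt(2) ≈ 443.11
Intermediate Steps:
r(p) = sqrt(2)*sqrt(p) (r(p) = sqrt(2*p) = sqrt(2)*sqrt(p))
Q(G, k) = 7*sqrt(2)/2 (Q(G, k) = 7/((sqrt(2)*sqrt(1))) = 7/((sqrt(2)*1)) = 7/(sqrt(2)) = 7*(sqrt(2)/2) = 7*sqrt(2)/2)
(-26 + Q(7, 0))**2 = (-26 + 7*sqrt(2)/2)**2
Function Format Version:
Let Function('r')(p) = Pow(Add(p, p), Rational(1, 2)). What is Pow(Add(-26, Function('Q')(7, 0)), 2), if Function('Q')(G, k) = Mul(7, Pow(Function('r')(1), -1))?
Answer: Add(Rational(1401, 2), Mul(-182, Pow(2, Rational(1, 2)))) ≈ 443.11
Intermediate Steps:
Function('r')(p) = Mul(Pow(2, Rational(1, 2)), Pow(p, Rational(1, 2))) (Function('r')(p) = Pow(Mul(2, p), Rational(1, 2)) = Mul(Pow(2, Rational(1, 2)), Pow(p, Rational(1, 2))))
Function('Q')(G, k) = Mul(Rational(7, 2), Pow(2, Rational(1, 2))) (Function('Q')(G, k) = Mul(7, Pow(Mul(Pow(2, Rational(1, 2)), Pow(1, Rational(1, 2))), -1)) = Mul(7, Pow(Mul(Pow(2, Rational(1, 2)), 1), -1)) = Mul(7, Pow(Pow(2, Rational(1, 2)), -1)) = Mul(7, Mul(Rational(1, 2), Pow(2, Rational(1, 2)))) = Mul(Rational(7, 2), Pow(2, Rational(1, 2))))
Pow(Add(-26, Function('Q')(7, 0)), 2) = Pow(Add(-26, Mul(Rational(7, 2), Pow(2, Rational(1, 2)))), 2)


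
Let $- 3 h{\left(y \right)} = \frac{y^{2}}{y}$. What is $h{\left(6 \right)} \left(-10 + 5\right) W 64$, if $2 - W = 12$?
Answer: $-6400$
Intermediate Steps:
$W = -10$ ($W = 2 - 12 = -10$)
$h{\left(y \right)} = - \frac{y}{3}$ ($h{\left(y \right)} = - \frac{y^{2} \frac{1}{y}}{3} = - \frac{y}{3}$)
$h{\left(6 \right)} \left(-10 + 5\right) W 64 = \left(- \frac{1}{3}\right) 6 \left(-10 + 5\right) \left(\left(-10\right) 64\right) = \left(-2\right) \left(-5\right) \left(-640\right) = 10 \left(-640\right) = -6400$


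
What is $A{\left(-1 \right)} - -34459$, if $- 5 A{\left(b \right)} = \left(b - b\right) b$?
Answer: $34459$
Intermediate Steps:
$A{\left(b \right)} = 0$ ($A{\left(b \right)} = - \frac{\left(b - b\right) b}{5} = - \frac{0 b}{5} = \left(- \frac{1}{5}\right) 0 = 0$)
$A{\left(-1 \right)} - -34459 = 0 - -34459 = 0 + 34459 = 34459$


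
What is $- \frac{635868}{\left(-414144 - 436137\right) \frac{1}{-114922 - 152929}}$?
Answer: $- \frac{56772626556}{283427} \approx -2.0031 \cdot 10^{5}$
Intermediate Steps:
$- \frac{635868}{\left(-414144 - 436137\right) \frac{1}{-114922 - 152929}} = - \frac{635868}{\left(-850281\right) \frac{1}{-267851}} = - \frac{635868}{\left(-850281\right) \left(- \frac{1}{267851}\right)} = - \frac{635868}{\frac{850281}{267851}} = \left(-635868\right) \frac{267851}{850281} = - \frac{56772626556}{283427}$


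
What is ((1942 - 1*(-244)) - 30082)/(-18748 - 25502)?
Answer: 13948/22125 ≈ 0.63042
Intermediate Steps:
((1942 - 1*(-244)) - 30082)/(-18748 - 25502) = ((1942 + 244) - 30082)/(-44250) = (2186 - 30082)*(-1/44250) = -27896*(-1/44250) = 13948/22125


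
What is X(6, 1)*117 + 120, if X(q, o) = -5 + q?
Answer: 237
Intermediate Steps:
X(6, 1)*117 + 120 = (-5 + 6)*117 + 120 = 1*117 + 120 = 117 + 120 = 237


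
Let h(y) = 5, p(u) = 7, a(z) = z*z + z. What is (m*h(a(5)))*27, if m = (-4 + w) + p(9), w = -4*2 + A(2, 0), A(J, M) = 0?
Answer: -675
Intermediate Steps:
a(z) = z + z² (a(z) = z² + z = z + z²)
w = -8 (w = -4*2 + 0 = -8 + 0 = -8)
m = -5 (m = (-4 - 8) + 7 = -12 + 7 = -5)
(m*h(a(5)))*27 = -5*5*27 = -25*27 = -675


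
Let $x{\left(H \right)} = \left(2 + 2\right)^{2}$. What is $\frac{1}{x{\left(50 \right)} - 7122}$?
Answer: $- \frac{1}{7106} \approx -0.00014073$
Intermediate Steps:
$x{\left(H \right)} = 16$ ($x{\left(H \right)} = 4^{2} = 16$)
$\frac{1}{x{\left(50 \right)} - 7122} = \frac{1}{16 - 7122} = \frac{1}{-7106} = - \frac{1}{7106}$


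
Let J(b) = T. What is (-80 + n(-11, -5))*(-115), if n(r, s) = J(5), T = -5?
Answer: 9775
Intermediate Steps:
J(b) = -5
n(r, s) = -5
(-80 + n(-11, -5))*(-115) = (-80 - 5)*(-115) = -85*(-115) = 9775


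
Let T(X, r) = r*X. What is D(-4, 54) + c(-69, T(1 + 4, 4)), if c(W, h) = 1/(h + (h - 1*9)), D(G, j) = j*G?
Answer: -6695/31 ≈ -215.97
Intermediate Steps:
T(X, r) = X*r
D(G, j) = G*j
c(W, h) = 1/(-9 + 2*h) (c(W, h) = 1/(h + (h - 9)) = 1/(h + (-9 + h)) = 1/(-9 + 2*h))
D(-4, 54) + c(-69, T(1 + 4, 4)) = -4*54 + 1/(-9 + 2*((1 + 4)*4)) = -216 + 1/(-9 + 2*(5*4)) = -216 + 1/(-9 + 2*20) = -216 + 1/(-9 + 40) = -216 + 1/31 = -6695/31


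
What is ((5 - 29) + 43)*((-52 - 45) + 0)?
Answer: -1843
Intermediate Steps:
((5 - 29) + 43)*((-52 - 45) + 0) = (-24 + 43)*(-97 + 0) = 19*(-97) = -1843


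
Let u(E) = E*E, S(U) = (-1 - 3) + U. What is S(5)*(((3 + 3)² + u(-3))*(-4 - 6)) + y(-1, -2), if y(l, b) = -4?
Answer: -454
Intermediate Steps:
S(U) = -4 + U
u(E) = E²
S(5)*(((3 + 3)² + u(-3))*(-4 - 6)) + y(-1, -2) = (-4 + 5)*(((3 + 3)² + (-3)²)*(-4 - 6)) - 4 = 1*((6² + 9)*(-10)) - 4 = 1*((36 + 9)*(-10)) - 4 = 1*(45*(-10)) - 4 = 1*(-450) - 4 = -450 - 4 = -454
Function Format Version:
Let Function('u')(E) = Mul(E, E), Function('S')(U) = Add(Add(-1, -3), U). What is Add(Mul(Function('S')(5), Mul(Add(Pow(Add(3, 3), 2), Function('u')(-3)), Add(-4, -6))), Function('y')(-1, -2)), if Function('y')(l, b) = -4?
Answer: -454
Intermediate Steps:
Function('S')(U) = Add(-4, U)
Function('u')(E) = Pow(E, 2)
Add(Mul(Function('S')(5), Mul(Add(Pow(Add(3, 3), 2), Function('u')(-3)), Add(-4, -6))), Function('y')(-1, -2)) = Add(Mul(Add(-4, 5), Mul(Add(Pow(Add(3, 3), 2), Pow(-3, 2)), Add(-4, -6))), -4) = Add(Mul(1, Mul(Add(Pow(6, 2), 9), -10)), -4) = Add(Mul(1, Mul(Add(36, 9), -10)), -4) = Add(Mul(1, Mul(45, -10)), -4) = Add(Mul(1, -450), -4) = Add(-450, -4) = -454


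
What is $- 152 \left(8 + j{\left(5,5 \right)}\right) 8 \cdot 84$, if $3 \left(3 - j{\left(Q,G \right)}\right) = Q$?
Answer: $-953344$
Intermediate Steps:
$j{\left(Q,G \right)} = 3 - \frac{Q}{3}$
$- 152 \left(8 + j{\left(5,5 \right)}\right) 8 \cdot 84 = - 152 \left(8 + \left(3 - \frac{5}{3}\right)\right) 8 \cdot 84 = - 152 \left(8 + \frac{4}{3}\right) 8 \cdot 84 = - 152 \cdot \frac{28}{3} \cdot 8 \cdot 84 = \left(-152\right) \frac{224}{3} \cdot 84 = \left(- \frac{34048}{3}\right) 84 = -953344$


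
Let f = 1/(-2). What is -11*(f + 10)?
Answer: -209/2 ≈ -104.50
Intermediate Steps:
f = -1/2 ≈ -0.50000
-11*(f + 10) = -11*(-1/2 + 10) = -11*19/2 = -209/2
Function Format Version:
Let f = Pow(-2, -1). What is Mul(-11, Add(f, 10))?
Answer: Rational(-209, 2) ≈ -104.50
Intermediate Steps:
f = Rational(-1, 2) ≈ -0.50000
Mul(-11, Add(f, 10)) = Mul(-11, Add(Rational(-1, 2), 10)) = Mul(-11, Rational(19, 2)) = Rational(-209, 2)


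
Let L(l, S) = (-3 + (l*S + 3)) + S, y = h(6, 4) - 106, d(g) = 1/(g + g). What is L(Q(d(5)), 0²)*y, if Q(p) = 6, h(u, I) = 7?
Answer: 0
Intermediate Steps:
d(g) = 1/(2*g)
y = -99 (y = 7 - 106 = -99)
L(l, S) = S + S*l (L(l, S) = (-3 + (S*l + 3)) + S = (-3 + (3 + S*l)) + S = S*l + S = S + S*l)
L(Q(d(5)), 0²)*y = (0²*(1 + 6))*(-99) = (0*7)*(-99) = 0*(-99) = 0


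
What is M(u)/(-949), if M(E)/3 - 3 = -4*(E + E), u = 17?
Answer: 399/949 ≈ 0.42044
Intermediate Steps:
M(E) = 9 - 24*E (M(E) = 9 + 3*(-4*(E + E)) = 9 + 3*(-8*E) = 9 - 24*E)
M(u)/(-949) = (9 - 24*17)/(-949) = (9 - 408)*(-1/949) = -399*(-1/949) = 399/949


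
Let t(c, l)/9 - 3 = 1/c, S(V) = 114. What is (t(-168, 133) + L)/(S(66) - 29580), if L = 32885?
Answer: -1843069/1650096 ≈ -1.1169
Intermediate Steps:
t(c, l) = 27 + 9/c
(t(-168, 133) + L)/(S(66) - 29580) = ((27 + 9/(-168)) + 32885)/(114 - 29580) = ((27 + 9*(-1/168)) + 32885)/(-29466) = ((27 - 3/56) + 32885)*(-1/29466) = (1509/56 + 32885)*(-1/29466) = (1843069/56)*(-1/29466) = -1843069/1650096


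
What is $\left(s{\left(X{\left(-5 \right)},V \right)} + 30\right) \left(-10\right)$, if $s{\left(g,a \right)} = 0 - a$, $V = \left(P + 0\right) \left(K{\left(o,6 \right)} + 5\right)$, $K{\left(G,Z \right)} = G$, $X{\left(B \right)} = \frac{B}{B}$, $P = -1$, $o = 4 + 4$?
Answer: $-430$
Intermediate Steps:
$o = 8$
$X{\left(B \right)} = 1$
$V = -13$ ($V = \left(-1 + 0\right) \left(8 + 5\right) = \left(-1\right) 13 = -13$)
$s{\left(g,a \right)} = - a$
$\left(s{\left(X{\left(-5 \right)},V \right)} + 30\right) \left(-10\right) = \left(\left(-1\right) \left(-13\right) + 30\right) \left(-10\right) = \left(13 + 30\right) \left(-10\right) = 43 \left(-10\right) = -430$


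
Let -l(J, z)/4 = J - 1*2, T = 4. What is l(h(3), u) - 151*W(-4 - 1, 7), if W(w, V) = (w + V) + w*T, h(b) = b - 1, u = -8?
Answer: 2718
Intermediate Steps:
h(b) = -1 + b
l(J, z) = 8 - 4*J (l(J, z) = -4*(J - 1*2) = -4*(J - 2) = -4*(-2 + J) = 8 - 4*J)
W(w, V) = V + 5*w (W(w, V) = (w + V) + w*4 = (V + w) + 4*w = V + 5*w)
l(h(3), u) - 151*W(-4 - 1, 7) = (8 - 4*(-1 + 3)) - 151*(7 + 5*(-4 - 1)) = (8 - 4*2) - 151*(7 + 5*(-5)) = (8 - 8) - 151*(7 - 25) = 0 - 151*(-18) = 0 + 2718 = 2718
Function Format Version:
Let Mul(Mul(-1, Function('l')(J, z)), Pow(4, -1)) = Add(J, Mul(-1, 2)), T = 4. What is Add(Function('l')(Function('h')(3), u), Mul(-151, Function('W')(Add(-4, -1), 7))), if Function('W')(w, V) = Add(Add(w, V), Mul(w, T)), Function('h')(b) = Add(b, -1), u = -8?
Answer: 2718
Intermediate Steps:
Function('h')(b) = Add(-1, b)
Function('l')(J, z) = Add(8, Mul(-4, J)) (Function('l')(J, z) = Mul(-4, Add(J, Mul(-1, 2))) = Mul(-4, Add(J, -2)) = Mul(-4, Add(-2, J)) = Add(8, Mul(-4, J)))
Function('W')(w, V) = Add(V, Mul(5, w)) (Function('W')(w, V) = Add(Add(w, V), Mul(w, 4)) = Add(Add(V, w), Mul(4, w)) = Add(V, Mul(5, w)))
Add(Function('l')(Function('h')(3), u), Mul(-151, Function('W')(Add(-4, -1), 7))) = Add(Add(8, Mul(-4, Add(-1, 3))), Mul(-151, Add(7, Mul(5, Add(-4, -1))))) = Add(Add(8, Mul(-4, 2)), Mul(-151, Add(7, Mul(5, -5)))) = Add(Add(8, -8), Mul(-151, Add(7, -25))) = Add(0, Mul(-151, -18)) = Add(0, 2718) = 2718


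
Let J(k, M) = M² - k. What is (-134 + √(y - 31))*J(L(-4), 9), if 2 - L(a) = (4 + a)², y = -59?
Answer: -10586 + 237*I*√10 ≈ -10586.0 + 749.46*I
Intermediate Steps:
L(a) = 2 - (4 + a)²
(-134 + √(y - 31))*J(L(-4), 9) = (-134 + √(-59 - 31))*(9² - (2 - (4 - 4)²)) = (-134 + √(-90))*(81 - (2 - 1*0²)) = (-134 + 3*I*√10)*(81 - (2 - 1*0)) = (-134 + 3*I*√10)*(81 - (2 + 0)) = (-134 + 3*I*√10)*(81 - 1*2) = (-134 + 3*I*√10)*(81 - 2) = (-134 + 3*I*√10)*79 = -10586 + 237*I*√10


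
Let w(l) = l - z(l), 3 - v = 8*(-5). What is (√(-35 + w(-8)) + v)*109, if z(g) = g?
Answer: 4687 + 109*I*√35 ≈ 4687.0 + 644.85*I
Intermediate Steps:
v = 43 (v = 3 - 8*(-5) = 3 - 1*(-40) = 3 + 40 = 43)
w(l) = 0 (w(l) = l - l = 0)
(√(-35 + w(-8)) + v)*109 = (√(-35 + 0) + 43)*109 = (√(-35) + 43)*109 = (I*√35 + 43)*109 = (43 + I*√35)*109 = 4687 + 109*I*√35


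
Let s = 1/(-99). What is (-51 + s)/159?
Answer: -5050/15741 ≈ -0.32082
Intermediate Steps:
s = -1/99 ≈ -0.010101
(-51 + s)/159 = (-51 - 1/99)/159 = (1/159)*(-5050/99) = -5050/15741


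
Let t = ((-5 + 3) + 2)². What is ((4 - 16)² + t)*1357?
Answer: 195408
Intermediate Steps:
t = 0 (t = (-2 + 2)² = 0² = 0)
((4 - 16)² + t)*1357 = ((4 - 16)² + 0)*1357 = ((-12)² + 0)*1357 = (144 + 0)*1357 = 144*1357 = 195408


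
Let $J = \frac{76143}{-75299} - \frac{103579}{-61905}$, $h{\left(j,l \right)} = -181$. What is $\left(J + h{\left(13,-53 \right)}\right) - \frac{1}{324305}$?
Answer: $- \frac{54523769262552448}{302342066216295} \approx -180.34$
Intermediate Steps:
$J = \frac{3085762706}{4661384595}$ ($J = 76143 \left(- \frac{1}{75299}\right) - - \frac{103579}{61905} = - \frac{76143}{75299} + \frac{103579}{61905} = \frac{3085762706}{4661384595} \approx 0.66198$)
$\left(J + h{\left(13,-53 \right)}\right) - \frac{1}{324305} = \left(\frac{3085762706}{4661384595} - 181\right) - \frac{1}{324305} = - \frac{840624848989}{4661384595} - \frac{1}{324305} = - \frac{54523769262552448}{302342066216295}$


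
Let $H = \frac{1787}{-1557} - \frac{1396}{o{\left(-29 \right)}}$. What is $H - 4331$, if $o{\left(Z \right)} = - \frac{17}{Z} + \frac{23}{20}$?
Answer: $- \frac{8053041838}{1567899} \approx -5136.2$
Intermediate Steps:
$o{\left(Z \right)} = \frac{23}{20} - \frac{17}{Z}$ ($o{\left(Z \right)} = - \frac{17}{Z} + 23 \cdot \frac{1}{20} = - \frac{17}{Z} + \frac{23}{20} = \frac{23}{20} - \frac{17}{Z}$)
$H = - \frac{1262471269}{1567899}$ ($H = \frac{1787}{-1557} - \frac{1396}{\frac{23}{20} - \frac{17}{-29}} = 1787 \left(- \frac{1}{1557}\right) - \frac{1396}{\frac{23}{20} - - \frac{17}{29}} = - \frac{1787}{1557} - \frac{1396}{\frac{23}{20} + \frac{17}{29}} = - \frac{1787}{1557} - \frac{1396}{\frac{1007}{580}} = - \frac{1787}{1557} - \frac{809680}{1007} = - \frac{1262471269}{1567899} \approx -805.2$)
$H - 4331 = - \frac{1262471269}{1567899} - 4331 = - \frac{8053041838}{1567899}$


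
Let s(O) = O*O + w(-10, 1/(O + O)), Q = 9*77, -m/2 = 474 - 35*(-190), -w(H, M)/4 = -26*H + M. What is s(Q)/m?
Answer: -332091835/9873864 ≈ -33.633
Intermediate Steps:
w(H, M) = -4*M + 104*H (w(H, M) = -4*(-26*H + M) = -4*(M - 26*H) = -4*M + 104*H)
m = -14248 (m = -2*(474 - 35*(-190)) = -2*(474 + 6650) = -2*7124 = -14248)
Q = 693
s(O) = -1040 + O**2 - 2/O (s(O) = O*O + (-4/(O + O) + 104*(-10)) = O**2 + (-4*1/(2*O) - 1040) = O**2 + (-2/O - 1040) = O**2 + (-1040 - 2/O) = -1040 + O**2 - 2/O)
s(Q)/m = (-1040 + 693**2 - 2/693)/(-14248) = (-1040 + 480249 - 2*1/693)*(-1/14248) = (-1040 + 480249 - 2/693)*(-1/14248) = (332091835/693)*(-1/14248) = -332091835/9873864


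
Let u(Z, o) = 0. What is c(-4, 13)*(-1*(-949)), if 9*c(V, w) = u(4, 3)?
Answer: 0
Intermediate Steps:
c(V, w) = 0 (c(V, w) = (1/9)*0 = 0)
c(-4, 13)*(-1*(-949)) = 0*(-1*(-949)) = 0*949 = 0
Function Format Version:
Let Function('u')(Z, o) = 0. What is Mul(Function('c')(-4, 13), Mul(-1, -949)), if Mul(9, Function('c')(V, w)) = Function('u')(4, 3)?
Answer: 0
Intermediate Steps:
Function('c')(V, w) = 0 (Function('c')(V, w) = Mul(Rational(1, 9), 0) = 0)
Mul(Function('c')(-4, 13), Mul(-1, -949)) = Mul(0, Mul(-1, -949)) = Mul(0, 949) = 0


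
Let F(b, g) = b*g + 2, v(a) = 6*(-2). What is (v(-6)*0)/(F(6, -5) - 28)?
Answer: 0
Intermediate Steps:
v(a) = -12
F(b, g) = 2 + b*g
(v(-6)*0)/(F(6, -5) - 28) = (-12*0)/((2 + 6*(-5)) - 28) = 0/((2 - 30) - 28) = 0/(-28 - 28) = 0/(-56) = 0*(-1/56) = 0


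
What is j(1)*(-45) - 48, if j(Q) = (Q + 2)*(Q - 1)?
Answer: -48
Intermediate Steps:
j(Q) = (-1 + Q)*(2 + Q) (j(Q) = (2 + Q)*(-1 + Q) = (-1 + Q)*(2 + Q))
j(1)*(-45) - 48 = (-2 + 1 + 1²)*(-45) - 48 = (-2 + 1 + 1)*(-45) - 48 = 0*(-45) - 48 = 0 - 48 = -48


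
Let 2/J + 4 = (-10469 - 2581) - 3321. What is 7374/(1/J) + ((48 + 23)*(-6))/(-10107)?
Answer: -47360762/55167375 ≈ -0.85849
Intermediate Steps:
J = -2/16375 (J = 2/(-4 + ((-10469 - 2581) - 3321)) = 2/(-4 + (-13050 - 3321)) = 2/(-4 - 16371) = 2/(-16375) = 2*(-1/16375) = -2/16375 ≈ -0.00012214)
7374/(1/J) + ((48 + 23)*(-6))/(-10107) = 7374/(1/(-2/16375)) + ((48 + 23)*(-6))/(-10107) = 7374/(-16375/2) + (71*(-6))*(-1/10107) = 7374*(-2/16375) - 426*(-1/10107) = -14748/16375 + 142/3369 = -47360762/55167375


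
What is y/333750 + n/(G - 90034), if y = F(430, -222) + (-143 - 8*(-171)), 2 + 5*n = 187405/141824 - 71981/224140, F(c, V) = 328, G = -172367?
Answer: 15424030207550287/3314183659728960000 ≈ 0.0046539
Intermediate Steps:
n = -1135019263/5676505600 (n = -⅖ + (187405/141824 - 71981/224140)/5 = -⅖ + (187405*(1/141824) - 71981*1/224140)/5 = -⅖ + (187405/141824 - 10283/32020)/5 = -⅖ + (⅕)*(1135582977/1135301120) = -⅖ + 1135582977/5676505600 = -1135019263/5676505600 ≈ -0.19995)
y = 1553 (y = 328 + (-143 - 8*(-171)) = 328 + (-143 + 1368) = 328 + 1225 = 1553)
y/333750 + n/(G - 90034) = 1553/333750 - 1135019263/(5676505600*(-172367 - 90034)) = 1553*(1/333750) - 1135019263/5676505600/(-262401) = 1553/333750 - 1135019263/5676505600*(-1/262401) = 1553/333750 + 1135019263/1489520745945600 = 15424030207550287/3314183659728960000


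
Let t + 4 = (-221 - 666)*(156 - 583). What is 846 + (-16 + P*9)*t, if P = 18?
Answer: 55297616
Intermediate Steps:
t = 378745 (t = -4 + (-221 - 666)*(156 - 583) = -4 - 887*(-427) = -4 + 378749 = 378745)
846 + (-16 + P*9)*t = 846 + (-16 + 18*9)*378745 = 846 + (-16 + 162)*378745 = 846 + 146*378745 = 846 + 55296770 = 55297616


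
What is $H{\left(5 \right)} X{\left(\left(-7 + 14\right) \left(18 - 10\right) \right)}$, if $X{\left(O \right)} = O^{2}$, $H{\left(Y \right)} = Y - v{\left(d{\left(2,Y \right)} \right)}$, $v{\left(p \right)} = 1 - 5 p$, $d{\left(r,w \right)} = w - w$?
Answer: $12544$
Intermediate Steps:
$d{\left(r,w \right)} = 0$
$H{\left(Y \right)} = -1 + Y$ ($H{\left(Y \right)} = Y - \left(1 - 0\right) = Y - \left(1 + 0\right) = Y - 1 = -1 + Y$)
$H{\left(5 \right)} X{\left(\left(-7 + 14\right) \left(18 - 10\right) \right)} = \left(-1 + 5\right) \left(\left(-7 + 14\right) \left(18 - 10\right)\right)^{2} = 4 \left(7 \cdot 8\right)^{2} = 4 \cdot 56^{2} = 4 \cdot 3136 = 12544$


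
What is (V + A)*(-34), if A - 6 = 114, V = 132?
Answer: -8568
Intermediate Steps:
A = 120 (A = 6 + 114 = 120)
(V + A)*(-34) = (132 + 120)*(-34) = 252*(-34) = -8568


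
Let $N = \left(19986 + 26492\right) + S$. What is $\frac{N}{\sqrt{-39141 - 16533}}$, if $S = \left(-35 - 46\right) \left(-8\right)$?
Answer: $- \frac{23563 i \sqrt{6186}}{9279} \approx - 199.73 i$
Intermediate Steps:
$S = 648$ ($S = \left(-81\right) \left(-8\right) = 648$)
$N = 47126$ ($N = \left(19986 + 26492\right) + 648 = 46478 + 648 = 47126$)
$\frac{N}{\sqrt{-39141 - 16533}} = \frac{47126}{\sqrt{-39141 - 16533}} = \frac{47126}{\sqrt{-55674}} = \frac{47126}{3 i \sqrt{6186}} = 47126 \left(- \frac{i \sqrt{6186}}{18558}\right) = - \frac{23563 i \sqrt{6186}}{9279}$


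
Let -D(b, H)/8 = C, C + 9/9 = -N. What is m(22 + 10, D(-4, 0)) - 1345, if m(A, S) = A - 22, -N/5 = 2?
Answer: -1335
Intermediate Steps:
N = -10 (N = -5*2 = -10)
C = 9 (C = -1 - 1*(-10) = -1 + 10 = 9)
D(b, H) = -72 (D(b, H) = -8*9 = -72)
m(A, S) = -22 + A
m(22 + 10, D(-4, 0)) - 1345 = (-22 + (22 + 10)) - 1345 = (-22 + 32) - 1345 = 10 - 1345 = -1335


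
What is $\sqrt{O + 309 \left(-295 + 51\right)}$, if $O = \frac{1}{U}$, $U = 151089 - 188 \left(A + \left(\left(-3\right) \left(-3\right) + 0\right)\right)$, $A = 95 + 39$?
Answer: $\frac{i \sqrt{1163125197032695}}{124205} \approx 274.58 i$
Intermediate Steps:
$A = 134$
$U = 124205$ ($U = 151089 - 188 \left(134 + \left(\left(-3\right) \left(-3\right) + 0\right)\right) = 151089 - 188 \left(134 + \left(9 + 0\right)\right) = 151089 - 188 \left(134 + 9\right) = 151089 - 26884 = 124205$)
$O = \frac{1}{124205} \approx 8.0512 \cdot 10^{-6}$
$\sqrt{O + 309 \left(-295 + 51\right)} = \sqrt{\frac{1}{124205} + 309 \left(-295 + 51\right)} = \sqrt{\frac{1}{124205} + 309 \left(-244\right)} = \sqrt{\frac{1}{124205} - 75396} = \sqrt{- \frac{9364560179}{124205}} = \frac{i \sqrt{1163125197032695}}{124205}$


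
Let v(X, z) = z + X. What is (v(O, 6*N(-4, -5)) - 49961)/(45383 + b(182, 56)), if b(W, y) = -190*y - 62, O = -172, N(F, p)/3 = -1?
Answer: -50151/34681 ≈ -1.4461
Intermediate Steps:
N(F, p) = -3 (N(F, p) = 3*(-1) = -3)
b(W, y) = -62 - 190*y
v(X, z) = X + z
(v(O, 6*N(-4, -5)) - 49961)/(45383 + b(182, 56)) = ((-172 + 6*(-3)) - 49961)/(45383 + (-62 - 190*56)) = ((-172 - 18) - 49961)/(45383 + (-62 - 10640)) = (-190 - 49961)/(45383 - 10702) = -50151/34681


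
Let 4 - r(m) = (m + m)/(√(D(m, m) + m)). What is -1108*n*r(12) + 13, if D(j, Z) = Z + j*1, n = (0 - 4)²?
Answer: 13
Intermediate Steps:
n = 16 (n = (-4)² = 16)
D(j, Z) = Z + j
r(m) = 4 - 2*√3*√m/3 (r(m) = 4 - (m + m)/(√((m + m) + m)) = 4 - 2*m/(√(2*m + m)) = 4 - 2*m/(√(3*m)) = 4 - 2*m/(√3*√m) = 4 - 2*m*√3/(3*√m) = 4 - 2*√3*√m/3)
-1108*n*r(12) + 13 = -17728*(4 - 2*√3*√12/3) + 13 = -17728*(4 - 2*√3*2*√3/3) + 13 = -17728*(4 - 4) + 13 = -17728*0 + 13 = -1108*0 + 13 = 0 + 13 = 13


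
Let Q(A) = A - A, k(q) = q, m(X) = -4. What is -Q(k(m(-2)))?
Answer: 0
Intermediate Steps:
Q(A) = 0
-Q(k(m(-2))) = -1*0 = 0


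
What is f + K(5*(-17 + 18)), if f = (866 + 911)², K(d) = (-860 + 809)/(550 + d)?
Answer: 584179848/185 ≈ 3.1577e+6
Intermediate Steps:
K(d) = -51/(550 + d)
f = 3157729 (f = 1777² = 3157729)
f + K(5*(-17 + 18)) = 3157729 - 51/(550 + 5*(-17 + 18)) = 3157729 - 51/(550 + 5*1) = 3157729 - 51/(550 + 5) = 3157729 - 51/555 = 3157729 - 51*1/555 = 3157729 - 17/185 = 584179848/185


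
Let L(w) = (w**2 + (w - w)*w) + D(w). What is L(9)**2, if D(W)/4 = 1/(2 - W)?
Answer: 316969/49 ≈ 6468.8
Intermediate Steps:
D(W) = 4/(2 - W)
L(w) = w**2 - 4/(-2 + w) (L(w) = (w**2 + (w - w)*w) - 4/(-2 + w) = (w**2 + 0*w) - 4/(-2 + w) = (w**2 + 0) - 4/(-2 + w) = w**2 - 4/(-2 + w))
L(9)**2 = ((-4 + 9**2*(-2 + 9))/(-2 + 9))**2 = ((-4 + 81*7)/7)**2 = ((-4 + 567)/7)**2 = ((1/7)*563)**2 = (563/7)**2 = 316969/49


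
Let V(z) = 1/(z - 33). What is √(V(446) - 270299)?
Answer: I*√46104629718/413 ≈ 519.9*I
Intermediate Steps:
V(z) = 1/(-33 + z)
√(V(446) - 270299) = √(1/(-33 + 446) - 270299) = √(1/413 - 270299) = √(-111633486/413) = I*√46104629718/413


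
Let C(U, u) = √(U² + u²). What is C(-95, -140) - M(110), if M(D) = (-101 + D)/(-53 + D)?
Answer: -3/19 + 5*√1145 ≈ 169.03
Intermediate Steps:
M(D) = (-101 + D)/(-53 + D)
C(-95, -140) - M(110) = √((-95)² + (-140)²) - (-101 + 110)/(-53 + 110) = √(9025 + 19600) - 9/57 = √28625 - 9/57 = 5*√1145 - 1*3/19 = 5*√1145 - 3/19 = -3/19 + 5*√1145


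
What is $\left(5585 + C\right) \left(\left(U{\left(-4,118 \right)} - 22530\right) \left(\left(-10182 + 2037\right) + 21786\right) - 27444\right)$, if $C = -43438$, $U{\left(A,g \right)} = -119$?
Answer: $11695912793409$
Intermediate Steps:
$\left(5585 + C\right) \left(\left(U{\left(-4,118 \right)} - 22530\right) \left(\left(-10182 + 2037\right) + 21786\right) - 27444\right) = \left(5585 - 43438\right) \left(\left(-119 - 22530\right) \left(\left(-10182 + 2037\right) + 21786\right) - 27444\right) = - 37853 \left(- 22649 \left(-8145 + 21786\right) - 27444\right) = - 37853 \left(\left(-22649\right) 13641 - 27444\right) = - 37853 \left(-308955009 - 27444\right) = \left(-37853\right) \left(-308982453\right) = 11695912793409$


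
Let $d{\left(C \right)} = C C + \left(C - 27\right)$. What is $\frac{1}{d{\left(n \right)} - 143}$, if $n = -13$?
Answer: $- \frac{1}{14} \approx -0.071429$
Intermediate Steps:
$d{\left(C \right)} = -27 + C + C^{2}$ ($d{\left(C \right)} = C^{2} + \left(-27 + C\right) = -27 + C + C^{2}$)
$\frac{1}{d{\left(n \right)} - 143} = \frac{1}{\left(-27 - 13 + \left(-13\right)^{2}\right) - 143} = \frac{1}{\left(-27 - 13 + 169\right) - 143} = \frac{1}{129 - 143} = \frac{1}{-14} = - \frac{1}{14}$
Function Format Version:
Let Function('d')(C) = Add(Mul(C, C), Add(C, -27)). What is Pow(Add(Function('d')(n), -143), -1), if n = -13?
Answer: Rational(-1, 14) ≈ -0.071429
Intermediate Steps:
Function('d')(C) = Add(-27, C, Pow(C, 2)) (Function('d')(C) = Add(Pow(C, 2), Add(-27, C)) = Add(-27, C, Pow(C, 2)))
Pow(Add(Function('d')(n), -143), -1) = Pow(Add(Add(-27, -13, Pow(-13, 2)), -143), -1) = Pow(Add(Add(-27, -13, 169), -143), -1) = Pow(Add(129, -143), -1) = Pow(-14, -1) = Rational(-1, 14)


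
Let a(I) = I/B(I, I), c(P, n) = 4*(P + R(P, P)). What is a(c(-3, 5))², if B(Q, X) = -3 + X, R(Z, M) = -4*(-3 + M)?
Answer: 784/729 ≈ 1.0754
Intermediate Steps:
R(Z, M) = 12 - 4*M
c(P, n) = 48 - 12*P (c(P, n) = 4*(P + (12 - 4*P)) = 4*(12 - 3*P) = 48 - 12*P)
a(I) = I/(-3 + I)
a(c(-3, 5))² = ((48 - 12*(-3))/(-3 + (48 - 12*(-3))))² = ((48 + 36)/(-3 + (48 + 36)))² = (84/(-3 + 84))² = (84/81)² = (84*(1/81))² = (28/27)² = 784/729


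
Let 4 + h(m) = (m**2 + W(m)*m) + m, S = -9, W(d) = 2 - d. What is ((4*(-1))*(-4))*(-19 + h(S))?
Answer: -800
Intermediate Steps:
h(m) = -4 + m + m**2 + m*(2 - m) (h(m) = -4 + ((m**2 + (2 - m)*m) + m) = -4 + ((m**2 + m*(2 - m)) + m) = -4 + (m + m**2 + m*(2 - m)) = -4 + m + m**2 + m*(2 - m))
((4*(-1))*(-4))*(-19 + h(S)) = ((4*(-1))*(-4))*(-19 + (-4 + 3*(-9))) = (-4*(-4))*(-19 + (-4 - 27)) = 16*(-19 - 31) = 16*(-50) = -800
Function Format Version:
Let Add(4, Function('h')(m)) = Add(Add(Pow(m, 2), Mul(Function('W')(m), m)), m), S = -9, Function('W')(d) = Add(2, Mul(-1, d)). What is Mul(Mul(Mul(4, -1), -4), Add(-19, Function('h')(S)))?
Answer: -800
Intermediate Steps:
Function('h')(m) = Add(-4, m, Pow(m, 2), Mul(m, Add(2, Mul(-1, m)))) (Function('h')(m) = Add(-4, Add(Add(Pow(m, 2), Mul(Add(2, Mul(-1, m)), m)), m)) = Add(-4, Add(Add(Pow(m, 2), Mul(m, Add(2, Mul(-1, m)))), m)) = Add(-4, Add(m, Pow(m, 2), Mul(m, Add(2, Mul(-1, m))))) = Add(-4, m, Pow(m, 2), Mul(m, Add(2, Mul(-1, m)))))
Mul(Mul(Mul(4, -1), -4), Add(-19, Function('h')(S))) = Mul(Mul(Mul(4, -1), -4), Add(-19, Add(-4, Mul(3, -9)))) = Mul(Mul(-4, -4), Add(-19, Add(-4, -27))) = Mul(16, Add(-19, -31)) = Mul(16, -50) = -800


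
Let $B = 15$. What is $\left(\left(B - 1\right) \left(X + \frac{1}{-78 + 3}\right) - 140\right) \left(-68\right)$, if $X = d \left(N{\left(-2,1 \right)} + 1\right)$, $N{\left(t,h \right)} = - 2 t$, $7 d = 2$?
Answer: $\frac{612952}{75} \approx 8172.7$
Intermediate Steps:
$d = \frac{2}{7}$ ($d = \frac{1}{7} \cdot 2 = \frac{2}{7} \approx 0.28571$)
$X = \frac{10}{7}$ ($X = \frac{2 \left(\left(-2\right) \left(-2\right) + 1\right)}{7} = \frac{2 \left(4 + 1\right)}{7} = \frac{2}{7} \cdot 5 = \frac{10}{7} \approx 1.4286$)
$\left(\left(B - 1\right) \left(X + \frac{1}{-78 + 3}\right) - 140\right) \left(-68\right) = \left(\left(15 - 1\right) \left(\frac{10}{7} + \frac{1}{-78 + 3}\right) - 140\right) \left(-68\right) = \left(14 \left(\frac{10}{7} + \frac{1}{-75}\right) - 140\right) \left(-68\right) = \left(14 \left(\frac{10}{7} - \frac{1}{75}\right) - 140\right) \left(-68\right) = \left(14 \cdot \frac{743}{525} - 140\right) \left(-68\right) = \left(\frac{1486}{75} - 140\right) \left(-68\right) = \left(- \frac{9014}{75}\right) \left(-68\right) = \frac{612952}{75}$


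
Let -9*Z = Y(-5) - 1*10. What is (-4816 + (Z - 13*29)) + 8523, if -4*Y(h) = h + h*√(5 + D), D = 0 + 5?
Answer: 119915/36 - 5*√10/36 ≈ 3330.5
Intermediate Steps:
D = 5
Y(h) = -h/4 - h*√10/4 (Y(h) = -(h + h*√(5 + 5))/4 = -(h + h*√10)/4 = -h/4 - h*√10/4)
Z = 35/36 - 5*√10/36 (Z = -(-¼*(-5)*(1 + √10) - 1*10)/9 = -((5/4 + 5*√10/4) - 10)/9 = -(-35/4 + 5*√10/4)/9 = 35/36 - 5*√10/36 ≈ 0.53302)
(-4816 + (Z - 13*29)) + 8523 = (-4816 + ((35/36 - 5*√10/36) - 13*29)) + 8523 = (-4816 + ((35/36 - 5*√10/36) - 377)) + 8523 = (-4816 + (-13537/36 - 5*√10/36)) + 8523 = (-186913/36 - 5*√10/36) + 8523 = 119915/36 - 5*√10/36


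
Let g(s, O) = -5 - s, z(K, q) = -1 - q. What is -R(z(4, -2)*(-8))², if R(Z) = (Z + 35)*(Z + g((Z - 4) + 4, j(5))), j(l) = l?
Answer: -18225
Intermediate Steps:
R(Z) = -175 - 5*Z (R(Z) = (Z + 35)*(Z + (-5 - ((Z - 4) + 4))) = (35 + Z)*(Z + (-5 - ((-4 + Z) + 4))) = (35 + Z)*(Z + (-5 - Z)) = (35 + Z)*(-5) = -175 - 5*Z)
-R(z(4, -2)*(-8))² = -(-175 - 5*(-1 - 1*(-2))*(-8))² = -(-175 - 5*(-1 + 2)*(-8))² = -(-175 - 5*(-8))² = -(-175 + 40)² = -1*(-135)² = -1*18225 = -18225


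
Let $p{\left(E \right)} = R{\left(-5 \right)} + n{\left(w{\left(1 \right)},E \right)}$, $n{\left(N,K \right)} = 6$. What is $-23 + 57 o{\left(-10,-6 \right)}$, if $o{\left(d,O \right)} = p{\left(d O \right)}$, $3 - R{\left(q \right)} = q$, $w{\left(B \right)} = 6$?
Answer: $775$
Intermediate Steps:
$R{\left(q \right)} = 3 - q$
$p{\left(E \right)} = 14$ ($p{\left(E \right)} = \left(3 - -5\right) + 6 = \left(3 + 5\right) + 6 = 8 + 6 = 14$)
$o{\left(d,O \right)} = 14$
$-23 + 57 o{\left(-10,-6 \right)} = -23 + 57 \cdot 14 = -23 + 798 = 775$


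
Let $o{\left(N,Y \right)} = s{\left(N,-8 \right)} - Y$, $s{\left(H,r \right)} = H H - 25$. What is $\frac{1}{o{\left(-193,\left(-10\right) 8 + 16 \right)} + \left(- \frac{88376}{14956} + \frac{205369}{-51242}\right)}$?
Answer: $\frac{191593838}{7142251015905} \approx 2.6825 \cdot 10^{-5}$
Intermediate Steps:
$s{\left(H,r \right)} = -25 + H^{2}$ ($s{\left(H,r \right)} = H^{2} - 25 = -25 + H^{2}$)
$o{\left(N,Y \right)} = -25 + N^{2} - Y$ ($o{\left(N,Y \right)} = \left(-25 + N^{2}\right) - Y = -25 + N^{2} - Y$)
$\frac{1}{o{\left(-193,\left(-10\right) 8 + 16 \right)} + \left(- \frac{88376}{14956} + \frac{205369}{-51242}\right)} = \frac{1}{\left(-25 + \left(-193\right)^{2} - \left(\left(-10\right) 8 + 16\right)\right) + \left(- \frac{88376}{14956} + \frac{205369}{-51242}\right)} = \frac{1}{\left(-25 + 37249 - \left(-80 + 16\right)\right) + \left(\left(-88376\right) \frac{1}{14956} + 205369 \left(- \frac{1}{51242}\right)\right)} = \frac{1}{\left(-25 + 37249 - -64\right) - \frac{1900015439}{191593838}} = \frac{1}{\left(-25 + 37249 + 64\right) - \frac{1900015439}{191593838}} = \frac{1}{37288 - \frac{1900015439}{191593838}} = \frac{1}{\frac{7142251015905}{191593838}} = \frac{191593838}{7142251015905}$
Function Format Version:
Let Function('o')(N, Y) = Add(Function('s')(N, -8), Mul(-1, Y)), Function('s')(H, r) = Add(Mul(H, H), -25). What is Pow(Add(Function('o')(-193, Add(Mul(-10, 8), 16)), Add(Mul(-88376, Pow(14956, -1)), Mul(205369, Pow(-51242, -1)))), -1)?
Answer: Rational(191593838, 7142251015905) ≈ 2.6825e-5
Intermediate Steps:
Function('s')(H, r) = Add(-25, Pow(H, 2)) (Function('s')(H, r) = Add(Pow(H, 2), -25) = Add(-25, Pow(H, 2)))
Function('o')(N, Y) = Add(-25, Pow(N, 2), Mul(-1, Y)) (Function('o')(N, Y) = Add(Add(-25, Pow(N, 2)), Mul(-1, Y)) = Add(-25, Pow(N, 2), Mul(-1, Y)))
Pow(Add(Function('o')(-193, Add(Mul(-10, 8), 16)), Add(Mul(-88376, Pow(14956, -1)), Mul(205369, Pow(-51242, -1)))), -1) = Pow(Add(Add(-25, Pow(-193, 2), Mul(-1, Add(Mul(-10, 8), 16))), Add(Mul(-88376, Pow(14956, -1)), Mul(205369, Pow(-51242, -1)))), -1) = Pow(Add(Add(-25, 37249, Mul(-1, Add(-80, 16))), Add(Mul(-88376, Rational(1, 14956)), Mul(205369, Rational(-1, 51242)))), -1) = Pow(Add(Add(-25, 37249, Mul(-1, -64)), Add(Rational(-22094, 3739), Rational(-205369, 51242))), -1) = Pow(Add(Add(-25, 37249, 64), Rational(-1900015439, 191593838)), -1) = Pow(Add(37288, Rational(-1900015439, 191593838)), -1) = Pow(Rational(7142251015905, 191593838), -1) = Rational(191593838, 7142251015905)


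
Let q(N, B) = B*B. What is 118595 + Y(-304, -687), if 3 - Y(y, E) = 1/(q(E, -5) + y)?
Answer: 33088843/279 ≈ 1.1860e+5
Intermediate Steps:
q(N, B) = B²
Y(y, E) = 3 - 1/(25 + y) (Y(y, E) = 3 - 1/((-5)² + y) = 3 - 1/(25 + y))
118595 + Y(-304, -687) = 118595 + (74 + 3*(-304))/(25 - 304) = 118595 + (74 - 912)/(-279) = 118595 - 1/279*(-838) = 118595 + 838/279 = 33088843/279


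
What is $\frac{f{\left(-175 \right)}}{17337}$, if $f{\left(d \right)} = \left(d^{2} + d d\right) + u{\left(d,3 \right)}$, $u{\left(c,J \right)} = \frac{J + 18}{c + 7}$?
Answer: $\frac{163333}{46232} \approx 3.5329$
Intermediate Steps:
$u{\left(c,J \right)} = \frac{18 + J}{7 + c}$
$f{\left(d \right)} = 2 d^{2} + \frac{21}{7 + d}$ ($f{\left(d \right)} = \left(d^{2} + d d\right) + \frac{18 + 3}{7 + d} = \left(d^{2} + d^{2}\right) + \frac{1}{7 + d} 21 = 2 d^{2} + \frac{21}{7 + d}$)
$\frac{f{\left(-175 \right)}}{17337} = \frac{\frac{1}{7 - 175} \left(21 + 2 \left(-175\right)^{2} \left(7 - 175\right)\right)}{17337} = \frac{21 + 2 \cdot 30625 \left(-168\right)}{-168} \cdot \frac{1}{17337} = - \frac{21 - 10290000}{168} \cdot \frac{1}{17337} = \left(- \frac{1}{168}\right) \left(-10289979\right) \frac{1}{17337} = \frac{489999}{8} \cdot \frac{1}{17337} = \frac{163333}{46232}$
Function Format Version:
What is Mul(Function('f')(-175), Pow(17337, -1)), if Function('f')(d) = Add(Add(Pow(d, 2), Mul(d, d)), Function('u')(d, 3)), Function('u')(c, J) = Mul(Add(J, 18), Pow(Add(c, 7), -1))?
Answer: Rational(163333, 46232) ≈ 3.5329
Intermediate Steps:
Function('u')(c, J) = Mul(Pow(Add(7, c), -1), Add(18, J)) (Function('u')(c, J) = Mul(Add(18, J), Pow(Add(7, c), -1)) = Mul(Pow(Add(7, c), -1), Add(18, J)))
Function('f')(d) = Add(Mul(2, Pow(d, 2)), Mul(21, Pow(Add(7, d), -1))) (Function('f')(d) = Add(Add(Pow(d, 2), Mul(d, d)), Mul(Pow(Add(7, d), -1), Add(18, 3))) = Add(Add(Pow(d, 2), Pow(d, 2)), Mul(Pow(Add(7, d), -1), 21)) = Add(Mul(2, Pow(d, 2)), Mul(21, Pow(Add(7, d), -1))))
Mul(Function('f')(-175), Pow(17337, -1)) = Mul(Mul(Pow(Add(7, -175), -1), Add(21, Mul(2, Pow(-175, 2), Add(7, -175)))), Pow(17337, -1)) = Mul(Mul(Pow(-168, -1), Add(21, Mul(2, 30625, -168))), Rational(1, 17337)) = Mul(Mul(Rational(-1, 168), Add(21, -10290000)), Rational(1, 17337)) = Mul(Mul(Rational(-1, 168), -10289979), Rational(1, 17337)) = Mul(Rational(489999, 8), Rational(1, 17337)) = Rational(163333, 46232)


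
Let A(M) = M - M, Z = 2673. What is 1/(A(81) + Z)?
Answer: 1/2673 ≈ 0.00037411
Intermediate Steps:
A(M) = 0
1/(A(81) + Z) = 1/(0 + 2673) = 1/2673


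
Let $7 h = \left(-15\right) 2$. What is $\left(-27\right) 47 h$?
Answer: $\frac{38070}{7} \approx 5438.6$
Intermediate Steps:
$h = - \frac{30}{7}$ ($h = \frac{\left(-15\right) 2}{7} = \frac{1}{7} \left(-30\right) = - \frac{30}{7} \approx -4.2857$)
$\left(-27\right) 47 h = \left(-27\right) 47 \left(- \frac{30}{7}\right) = \left(-1269\right) \left(- \frac{30}{7}\right) = \frac{38070}{7}$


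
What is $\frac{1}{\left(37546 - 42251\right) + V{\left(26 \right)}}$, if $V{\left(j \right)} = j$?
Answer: $- \frac{1}{4679} \approx -0.00021372$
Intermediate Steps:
$\frac{1}{\left(37546 - 42251\right) + V{\left(26 \right)}} = \frac{1}{\left(37546 - 42251\right) + 26} = \frac{1}{-4705 + 26} = \frac{1}{-4679} = - \frac{1}{4679}$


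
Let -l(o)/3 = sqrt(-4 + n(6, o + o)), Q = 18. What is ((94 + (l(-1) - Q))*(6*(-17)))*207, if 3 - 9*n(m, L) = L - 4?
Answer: -1604664 + 63342*I*sqrt(3) ≈ -1.6047e+6 + 1.0971e+5*I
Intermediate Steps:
n(m, L) = 7/9 - L/9 (n(m, L) = 1/3 - (L - 4)/9 = 1/3 - (-4 + L)/9 = 1/3 + (4/9 - L/9) = 7/9 - L/9)
l(o) = -3*sqrt(-29/9 - 2*o/9) (l(o) = -3*sqrt(-4 + (7/9 - (o + o)/9)) = -3*sqrt(-4 + (7/9 - 2*o/9)) = -3*sqrt(-29/9 - 2*o/9))
((94 + (l(-1) - Q))*(6*(-17)))*207 = ((94 + (-sqrt(-29 - 2*(-1)) - 1*18))*(6*(-17)))*207 = ((94 + (-sqrt(-29 + 2) - 18))*(-102))*207 = ((94 + (-sqrt(-27) - 18))*(-102))*207 = ((94 + (-3*I*sqrt(3) - 18))*(-102))*207 = ((94 + (-18 - 3*I*sqrt(3)))*(-102))*207 = ((76 - 3*I*sqrt(3))*(-102))*207 = (-7752 + 306*I*sqrt(3))*207 = -1604664 + 63342*I*sqrt(3)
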